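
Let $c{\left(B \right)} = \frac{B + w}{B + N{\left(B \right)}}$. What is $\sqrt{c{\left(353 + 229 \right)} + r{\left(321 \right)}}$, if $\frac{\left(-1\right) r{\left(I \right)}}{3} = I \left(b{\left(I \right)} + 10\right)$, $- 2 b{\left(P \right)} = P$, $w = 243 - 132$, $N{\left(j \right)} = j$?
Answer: $\frac{\sqrt{5454664341}}{194} \approx 380.7$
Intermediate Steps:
$w = 111$
$b{\left(P \right)} = - \frac{P}{2}$
$r{\left(I \right)} = - 3 I \left(10 - \frac{I}{2}\right)$ ($r{\left(I \right)} = - 3 I \left(- \frac{I}{2} + 10\right) = - 3 I \left(10 - \frac{I}{2}\right)$)
$c{\left(B \right)} = \frac{111 + B}{2 B}$ ($c{\left(B \right)} = \frac{B + 111}{B + B} = \frac{111 + B}{2 B}$)
$\sqrt{c{\left(353 + 229 \right)} + r{\left(321 \right)}} = \sqrt{\frac{111 + \left(353 + 229\right)}{2 \left(353 + 229\right)} + \frac{3}{2} \cdot 321 \left(-20 + 321\right)} = \sqrt{\frac{111 + 582}{2 \cdot 582} + \frac{3}{2} \cdot 321 \cdot 301} = \sqrt{\frac{1}{2} \cdot \frac{1}{582} \cdot 693 + \frac{289863}{2}} = \sqrt{\frac{231}{388} + \frac{289863}{2}} = \sqrt{\frac{56233653}{388}} = \frac{\sqrt{5454664341}}{194}$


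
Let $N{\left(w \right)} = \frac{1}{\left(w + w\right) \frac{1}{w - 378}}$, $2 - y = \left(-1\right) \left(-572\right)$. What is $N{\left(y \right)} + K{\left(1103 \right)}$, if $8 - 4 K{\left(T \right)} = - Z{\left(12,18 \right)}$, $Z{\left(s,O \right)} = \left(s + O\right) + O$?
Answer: $\frac{1409}{95} \approx 14.832$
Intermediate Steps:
$Z{\left(s,O \right)} = s + 2 O$ ($Z{\left(s,O \right)} = \left(O + s\right) + O = s + 2 O$)
$K{\left(T \right)} = 14$ ($K{\left(T \right)} = 2 - \frac{\left(-1\right) \left(12 + 2 \cdot 18\right)}{4} = 2 - \frac{\left(-1\right) \left(12 + 36\right)}{4} = 2 - \frac{\left(-1\right) 48}{4} = 2 - -12 = 2 + 12 = 14$)
$y = -570$ ($y = 2 - \left(-1\right) \left(-572\right) = 2 - 572 = -570$)
$N{\left(w \right)} = \frac{-378 + w}{2 w}$ ($N{\left(w \right)} = \frac{1}{2 w \frac{1}{-378 + w}} = \frac{-378 + w}{2 w}$)
$N{\left(y \right)} + K{\left(1103 \right)} = \frac{-378 - 570}{2 \left(-570\right)} + 14 = \frac{1}{2} \left(- \frac{1}{570}\right) \left(-948\right) + 14 = \frac{79}{95} + 14 = \frac{1409}{95}$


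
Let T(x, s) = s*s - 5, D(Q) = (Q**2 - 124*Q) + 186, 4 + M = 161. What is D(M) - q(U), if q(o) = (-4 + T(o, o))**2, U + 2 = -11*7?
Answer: -38832457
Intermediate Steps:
M = 157 (M = -4 + 161 = 157)
D(Q) = 186 + Q**2 - 124*Q
T(x, s) = -5 + s**2 (T(x, s) = s**2 - 5 = -5 + s**2)
U = -79 (U = -2 - 11*7 = -2 - 77 = -79)
q(o) = (-9 + o**2)**2 (q(o) = (-4 + (-5 + o**2))**2 = (-9 + o**2)**2)
D(M) - q(U) = (186 + 157**2 - 124*157) - (-9 + (-79)**2)**2 = (186 + 24649 - 19468) - (-9 + 6241)**2 = 5367 - 1*6232**2 = 5367 - 1*38837824 = 5367 - 38837824 = -38832457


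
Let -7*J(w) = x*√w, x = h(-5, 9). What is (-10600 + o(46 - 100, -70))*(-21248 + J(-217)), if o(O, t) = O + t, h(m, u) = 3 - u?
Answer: 227863552 - 9192*I*√217 ≈ 2.2786e+8 - 1.3541e+5*I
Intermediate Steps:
x = -6 (x = 3 - 1*9 = 3 - 9 = -6)
J(w) = 6*√w/7 (J(w) = -(-6)*√w/7 = 6*√w/7)
(-10600 + o(46 - 100, -70))*(-21248 + J(-217)) = (-10600 + ((46 - 100) - 70))*(-21248 + 6*√(-217)/7) = (-10600 + (-54 - 70))*(-21248 + 6*(I*√217)/7) = (-10600 - 124)*(-21248 + 6*I*√217/7) = -10724*(-21248 + 6*I*√217/7) = 227863552 - 9192*I*√217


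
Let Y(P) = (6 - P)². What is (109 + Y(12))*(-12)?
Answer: -1740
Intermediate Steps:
(109 + Y(12))*(-12) = (109 + (-6 + 12)²)*(-12) = (109 + 6²)*(-12) = (109 + 36)*(-12) = 145*(-12) = -1740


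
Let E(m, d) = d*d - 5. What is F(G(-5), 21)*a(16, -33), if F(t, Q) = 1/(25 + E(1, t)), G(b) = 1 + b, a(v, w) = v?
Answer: 4/9 ≈ 0.44444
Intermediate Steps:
E(m, d) = -5 + d² (E(m, d) = d² - 5 = -5 + d²)
F(t, Q) = 1/(20 + t²) (F(t, Q) = 1/(25 + (-5 + t²)) = 1/(20 + t²))
F(G(-5), 21)*a(16, -33) = 16/(20 + (1 - 5)²) = 16/(20 + (-4)²) = 16/(20 + 16) = 16/36 = (1/36)*16 = 4/9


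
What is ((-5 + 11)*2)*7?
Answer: 84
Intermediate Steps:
((-5 + 11)*2)*7 = (6*2)*7 = 12*7 = 84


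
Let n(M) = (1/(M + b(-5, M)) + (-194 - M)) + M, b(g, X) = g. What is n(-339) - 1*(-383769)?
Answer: 131949799/344 ≈ 3.8358e+5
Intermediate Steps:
n(M) = -194 + 1/(-5 + M) (n(M) = (1/(M - 5) + (-194 - M)) + M = (1/(-5 + M) + (-194 - M)) + M = (-194 + 1/(-5 + M) - M) + M = -194 + 1/(-5 + M))
n(-339) - 1*(-383769) = (971 - 194*(-339))/(-5 - 339) - 1*(-383769) = (971 + 65766)/(-344) + 383769 = -1/344*66737 + 383769 = -66737/344 + 383769 = 131949799/344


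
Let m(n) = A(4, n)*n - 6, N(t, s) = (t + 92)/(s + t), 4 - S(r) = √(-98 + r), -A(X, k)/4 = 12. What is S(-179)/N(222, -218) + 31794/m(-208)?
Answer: 845247/261091 - 2*I*√277/157 ≈ 3.2374 - 0.21202*I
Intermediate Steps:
A(X, k) = -48 (A(X, k) = -4*12 = -48)
S(r) = 4 - √(-98 + r)
N(t, s) = (92 + t)/(s + t)
m(n) = -6 - 48*n (m(n) = -48*n - 6 = -6 - 48*n)
S(-179)/N(222, -218) + 31794/m(-208) = (4 - √(-98 - 179))/(((92 + 222)/(-218 + 222))) + 31794/(-6 - 48*(-208)) = (4 - √(-277))/((314/4)) + 31794/(-6 + 9984) = (4 - I*√277)/(((¼)*314)) + 31794/9978 = (4 - I*√277)/(157/2) + 31794*(1/9978) = (4 - I*√277)*(2/157) + 5299/1663 = (8/157 - 2*I*√277/157) + 5299/1663 = 845247/261091 - 2*I*√277/157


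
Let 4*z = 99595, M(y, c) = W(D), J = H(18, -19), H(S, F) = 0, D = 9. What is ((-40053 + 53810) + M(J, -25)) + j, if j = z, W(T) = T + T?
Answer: 154695/4 ≈ 38674.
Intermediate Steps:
J = 0
W(T) = 2*T
M(y, c) = 18 (M(y, c) = 2*9 = 18)
z = 99595/4 (z = (¼)*99595 = 99595/4 ≈ 24899.)
j = 99595/4 ≈ 24899.
((-40053 + 53810) + M(J, -25)) + j = ((-40053 + 53810) + 18) + 99595/4 = (13757 + 18) + 99595/4 = 13775 + 99595/4 = 154695/4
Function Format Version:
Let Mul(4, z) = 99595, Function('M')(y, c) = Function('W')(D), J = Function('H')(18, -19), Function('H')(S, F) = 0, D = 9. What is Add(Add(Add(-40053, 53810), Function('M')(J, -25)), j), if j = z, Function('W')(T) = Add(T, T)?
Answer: Rational(154695, 4) ≈ 38674.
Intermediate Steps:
J = 0
Function('W')(T) = Mul(2, T)
Function('M')(y, c) = 18 (Function('M')(y, c) = Mul(2, 9) = 18)
z = Rational(99595, 4) (z = Mul(Rational(1, 4), 99595) = Rational(99595, 4) ≈ 24899.)
j = Rational(99595, 4) ≈ 24899.
Add(Add(Add(-40053, 53810), Function('M')(J, -25)), j) = Add(Add(Add(-40053, 53810), 18), Rational(99595, 4)) = Add(Add(13757, 18), Rational(99595, 4)) = Add(13775, Rational(99595, 4)) = Rational(154695, 4)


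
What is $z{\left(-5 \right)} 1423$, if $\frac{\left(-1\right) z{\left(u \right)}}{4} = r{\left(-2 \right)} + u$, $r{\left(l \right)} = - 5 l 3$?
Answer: $-142300$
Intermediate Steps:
$r{\left(l \right)} = - 15 l$
$z{\left(u \right)} = -120 - 4 u$ ($z{\left(u \right)} = - 4 \left(\left(-15\right) \left(-2\right) + u\right) = - 4 \left(30 + u\right) = -120 - 4 u$)
$z{\left(-5 \right)} 1423 = \left(-120 - -20\right) 1423 = \left(-120 + 20\right) 1423 = \left(-100\right) 1423 = -142300$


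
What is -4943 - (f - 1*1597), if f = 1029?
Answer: -4375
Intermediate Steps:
-4943 - (f - 1*1597) = -4943 - (1029 - 1*1597) = -4943 - (1029 - 1597) = -4943 - 1*(-568) = -4943 + 568 = -4375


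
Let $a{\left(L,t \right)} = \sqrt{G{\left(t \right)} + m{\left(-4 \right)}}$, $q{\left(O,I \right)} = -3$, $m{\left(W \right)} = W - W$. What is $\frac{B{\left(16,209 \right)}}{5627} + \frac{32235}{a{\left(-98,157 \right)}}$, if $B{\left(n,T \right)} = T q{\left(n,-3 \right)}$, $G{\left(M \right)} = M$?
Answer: $- \frac{627}{5627} + \frac{32235 \sqrt{157}}{157} \approx 2572.5$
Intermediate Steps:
$m{\left(W \right)} = 0$
$a{\left(L,t \right)} = \sqrt{t}$ ($a{\left(L,t \right)} = \sqrt{t + 0} = \sqrt{t}$)
$B{\left(n,T \right)} = - 3 T$ ($B{\left(n,T \right)} = T \left(-3\right) = - 3 T$)
$\frac{B{\left(16,209 \right)}}{5627} + \frac{32235}{a{\left(-98,157 \right)}} = \frac{\left(-3\right) 209}{5627} + \frac{32235}{\sqrt{157}} = \left(-627\right) \frac{1}{5627} + 32235 \frac{\sqrt{157}}{157} = - \frac{627}{5627} + \frac{32235 \sqrt{157}}{157}$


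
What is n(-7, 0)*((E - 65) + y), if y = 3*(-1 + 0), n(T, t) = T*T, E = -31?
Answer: -4851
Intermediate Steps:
n(T, t) = T²
y = -3 (y = 3*(-1) = -3)
n(-7, 0)*((E - 65) + y) = (-7)²*((-31 - 65) - 3) = 49*(-96 - 3) = 49*(-99) = -4851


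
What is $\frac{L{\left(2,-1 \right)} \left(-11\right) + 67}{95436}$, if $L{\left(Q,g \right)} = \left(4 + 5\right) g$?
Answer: $\frac{83}{47718} \approx 0.0017394$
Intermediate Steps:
$L{\left(Q,g \right)} = 9 g$
$\frac{L{\left(2,-1 \right)} \left(-11\right) + 67}{95436} = \frac{9 \left(-1\right) \left(-11\right) + 67}{95436} = \left(\left(-9\right) \left(-11\right) + 67\right) \frac{1}{95436} = \left(99 + 67\right) \frac{1}{95436} = 166 \cdot \frac{1}{95436} = \frac{83}{47718}$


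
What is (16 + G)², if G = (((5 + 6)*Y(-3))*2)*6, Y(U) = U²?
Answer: 1449616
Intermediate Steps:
G = 1188 (G = (((5 + 6)*(-3)²)*2)*6 = ((11*9)*2)*6 = (99*2)*6 = 198*6 = 1188)
(16 + G)² = (16 + 1188)² = 1204² = 1449616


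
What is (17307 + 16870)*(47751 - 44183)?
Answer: 121943536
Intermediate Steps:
(17307 + 16870)*(47751 - 44183) = 34177*3568 = 121943536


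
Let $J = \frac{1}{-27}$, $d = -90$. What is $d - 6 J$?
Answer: $- \frac{808}{9} \approx -89.778$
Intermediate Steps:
$J = - \frac{1}{27} \approx -0.037037$
$d - 6 J = -90 - - \frac{2}{9} = -90 + \frac{2}{9} = - \frac{808}{9}$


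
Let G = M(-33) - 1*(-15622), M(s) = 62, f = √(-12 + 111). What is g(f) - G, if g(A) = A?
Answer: -15684 + 3*√11 ≈ -15674.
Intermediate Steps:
f = 3*√11 (f = √99 = 3*√11 ≈ 9.9499)
G = 15684 (G = 62 - 1*(-15622) = 62 + 15622 = 15684)
g(f) - G = 3*√11 - 1*15684 = 3*√11 - 15684 = -15684 + 3*√11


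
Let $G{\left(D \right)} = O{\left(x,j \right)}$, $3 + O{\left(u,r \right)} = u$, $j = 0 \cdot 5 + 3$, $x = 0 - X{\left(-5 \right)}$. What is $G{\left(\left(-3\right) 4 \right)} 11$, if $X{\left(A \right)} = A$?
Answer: $22$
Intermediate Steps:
$x = 5$ ($x = 0 - -5 = 0 + 5 = 5$)
$j = 3$ ($j = 0 + 3 = 3$)
$O{\left(u,r \right)} = -3 + u$
$G{\left(D \right)} = 2$ ($G{\left(D \right)} = -3 + 5 = 2$)
$G{\left(\left(-3\right) 4 \right)} 11 = 2 \cdot 11 = 22$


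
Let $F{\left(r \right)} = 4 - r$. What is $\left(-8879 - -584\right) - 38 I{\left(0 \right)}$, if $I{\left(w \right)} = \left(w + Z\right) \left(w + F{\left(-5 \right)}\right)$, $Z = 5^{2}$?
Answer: $-16845$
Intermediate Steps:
$Z = 25$
$I{\left(w \right)} = \left(9 + w\right) \left(25 + w\right)$ ($I{\left(w \right)} = \left(w + 25\right) \left(w + \left(4 - -5\right)\right) = \left(25 + w\right) \left(w + \left(4 + 5\right)\right) = \left(25 + w\right) \left(w + 9\right) = \left(25 + w\right) \left(9 + w\right) = \left(9 + w\right) \left(25 + w\right)$)
$\left(-8879 - -584\right) - 38 I{\left(0 \right)} = \left(-8879 - -584\right) - 38 \left(225 + 0^{2} + 34 \cdot 0\right) = \left(-8879 + \left(602 - 18\right)\right) - 38 \left(225 + 0 + 0\right) = \left(-8879 + 584\right) - 8550 = -8295 - 8550 = -16845$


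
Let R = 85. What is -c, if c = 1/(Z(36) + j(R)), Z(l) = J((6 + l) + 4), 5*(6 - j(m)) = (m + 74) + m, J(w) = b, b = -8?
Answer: 5/254 ≈ 0.019685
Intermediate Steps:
J(w) = -8
j(m) = -44/5 - 2*m/5 (j(m) = 6 - ((m + 74) + m)/5 = 6 - ((74 + m) + m)/5 = 6 - (74 + 2*m)/5 = 6 + (-74/5 - 2*m/5) = -44/5 - 2*m/5)
Z(l) = -8
c = -5/254 (c = 1/(-8 + (-44/5 - ⅖*85)) = 1/(-8 + (-44/5 - 34)) = 1/(-8 - 214/5) = 1/(-254/5) = -5/254 ≈ -0.019685)
-c = -1*(-5/254) = 5/254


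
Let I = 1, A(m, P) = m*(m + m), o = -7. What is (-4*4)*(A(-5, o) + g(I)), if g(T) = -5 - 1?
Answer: -704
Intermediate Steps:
A(m, P) = 2*m² (A(m, P) = m*(2*m) = 2*m²)
g(T) = -6
(-4*4)*(A(-5, o) + g(I)) = (-4*4)*(2*(-5)² - 6) = -16*(2*25 - 6) = -16*(50 - 6) = -16*44 = -704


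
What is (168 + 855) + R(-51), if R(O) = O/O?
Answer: 1024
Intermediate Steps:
R(O) = 1
(168 + 855) + R(-51) = (168 + 855) + 1 = 1023 + 1 = 1024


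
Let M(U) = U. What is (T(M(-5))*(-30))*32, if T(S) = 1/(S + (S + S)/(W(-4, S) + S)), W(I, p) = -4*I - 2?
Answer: 1728/11 ≈ 157.09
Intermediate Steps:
W(I, p) = -2 - 4*I
T(S) = 1/(S + 2*S/(14 + S)) (T(S) = 1/(S + (S + S)/((-2 - 4*(-4)) + S)) = 1/(S + (2*S)/((-2 + 16) + S)) = 1/(S + (2*S)/(14 + S)) = 1/(S + 2*S/(14 + S)))
(T(M(-5))*(-30))*32 = (((14 - 5)/((-5)*(16 - 5)))*(-30))*32 = (-⅕*9/11*(-30))*32 = (-⅕*1/11*9*(-30))*32 = -9/55*(-30)*32 = (54/11)*32 = 1728/11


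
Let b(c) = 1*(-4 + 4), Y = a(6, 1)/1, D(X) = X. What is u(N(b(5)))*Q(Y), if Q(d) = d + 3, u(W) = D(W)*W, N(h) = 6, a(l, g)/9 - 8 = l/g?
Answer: 4644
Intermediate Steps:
a(l, g) = 72 + 9*l/g (a(l, g) = 72 + 9*(l/g) = 72 + 9*l/g)
Y = 126 (Y = (72 + 9*6/1)/1 = (72 + 9*6*1)*1 = (72 + 54)*1 = 126*1 = 126)
b(c) = 0 (b(c) = 1*0 = 0)
u(W) = W² (u(W) = W*W = W²)
Q(d) = 3 + d
u(N(b(5)))*Q(Y) = 6²*(3 + 126) = 36*129 = 4644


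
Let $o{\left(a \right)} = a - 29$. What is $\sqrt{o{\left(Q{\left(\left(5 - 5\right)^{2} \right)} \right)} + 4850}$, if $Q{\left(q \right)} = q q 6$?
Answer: $\sqrt{4821} \approx 69.433$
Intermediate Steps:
$Q{\left(q \right)} = 6 q^{2}$ ($Q{\left(q \right)} = q^{2} \cdot 6 = 6 q^{2}$)
$o{\left(a \right)} = -29 + a$ ($o{\left(a \right)} = a - 29 = -29 + a$)
$\sqrt{o{\left(Q{\left(\left(5 - 5\right)^{2} \right)} \right)} + 4850} = \sqrt{\left(-29 + 6 \left(\left(5 - 5\right)^{2}\right)^{2}\right) + 4850} = \sqrt{\left(-29 + 6 \left(0^{2}\right)^{2}\right) + 4850} = \sqrt{\left(-29 + 6 \cdot 0^{2}\right) + 4850} = \sqrt{\left(-29 + 6 \cdot 0\right) + 4850} = \sqrt{\left(-29 + 0\right) + 4850} = \sqrt{-29 + 4850} = \sqrt{4821}$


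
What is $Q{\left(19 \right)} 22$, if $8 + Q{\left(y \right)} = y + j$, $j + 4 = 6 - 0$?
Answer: $286$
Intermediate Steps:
$j = 2$ ($j = -4 + \left(6 - 0\right) = -4 + \left(6 + 0\right) = -4 + 6 = 2$)
$Q{\left(y \right)} = -6 + y$ ($Q{\left(y \right)} = -8 + \left(y + 2\right) = -8 + \left(2 + y\right) = -6 + y$)
$Q{\left(19 \right)} 22 = \left(-6 + 19\right) 22 = 13 \cdot 22 = 286$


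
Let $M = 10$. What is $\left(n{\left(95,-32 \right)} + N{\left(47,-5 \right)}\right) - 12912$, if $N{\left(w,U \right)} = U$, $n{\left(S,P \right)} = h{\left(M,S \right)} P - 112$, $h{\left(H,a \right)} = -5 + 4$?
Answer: $-12997$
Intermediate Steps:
$h{\left(H,a \right)} = -1$
$n{\left(S,P \right)} = -112 - P$ ($n{\left(S,P \right)} = - P - 112 = -112 - P$)
$\left(n{\left(95,-32 \right)} + N{\left(47,-5 \right)}\right) - 12912 = \left(\left(-112 - -32\right) - 5\right) - 12912 = \left(\left(-112 + 32\right) - 5\right) - 12912 = \left(-80 - 5\right) - 12912 = -85 - 12912 = -12997$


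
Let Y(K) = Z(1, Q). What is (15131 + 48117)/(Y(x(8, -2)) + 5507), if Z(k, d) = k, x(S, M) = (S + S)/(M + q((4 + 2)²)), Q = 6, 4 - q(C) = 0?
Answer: 15812/1377 ≈ 11.483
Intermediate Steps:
q(C) = 4 (q(C) = 4 - 1*0 = 4 + 0 = 4)
x(S, M) = 2*S/(4 + M) (x(S, M) = (S + S)/(M + 4) = (2*S)/(4 + M) = 2*S/(4 + M))
Y(K) = 1
(15131 + 48117)/(Y(x(8, -2)) + 5507) = (15131 + 48117)/(1 + 5507) = 63248/5508 = 63248*(1/5508) = 15812/1377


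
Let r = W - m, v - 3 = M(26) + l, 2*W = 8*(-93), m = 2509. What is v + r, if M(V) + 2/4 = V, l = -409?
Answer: -6523/2 ≈ -3261.5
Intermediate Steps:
M(V) = -1/2 + V
W = -372 (W = (8*(-93))/2 = (1/2)*(-744) = -372)
v = -761/2 (v = 3 + ((-1/2 + 26) - 409) = 3 + (51/2 - 409) = 3 - 767/2 = -761/2 ≈ -380.50)
r = -2881 (r = -372 - 1*2509 = -372 - 2509 = -2881)
v + r = -761/2 - 2881 = -6523/2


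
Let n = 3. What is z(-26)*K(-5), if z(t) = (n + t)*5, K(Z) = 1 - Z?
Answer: -690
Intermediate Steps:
z(t) = 15 + 5*t (z(t) = (3 + t)*5 = 15 + 5*t)
z(-26)*K(-5) = (15 + 5*(-26))*(1 - 1*(-5)) = (15 - 130)*(1 + 5) = -115*6 = -690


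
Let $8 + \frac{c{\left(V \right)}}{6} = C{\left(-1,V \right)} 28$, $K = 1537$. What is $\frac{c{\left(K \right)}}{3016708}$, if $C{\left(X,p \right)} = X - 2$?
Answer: $- \frac{138}{754177} \approx -0.00018298$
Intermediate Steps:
$C{\left(X,p \right)} = -2 + X$ ($C{\left(X,p \right)} = X - 2 = -2 + X$)
$c{\left(V \right)} = -552$ ($c{\left(V \right)} = -48 + 6 \left(-2 - 1\right) 28 = -48 + 6 \left(\left(-3\right) 28\right) = -48 + 6 \left(-84\right) = -48 - 504 = -552$)
$\frac{c{\left(K \right)}}{3016708} = - \frac{552}{3016708} = \left(-552\right) \frac{1}{3016708} = - \frac{138}{754177}$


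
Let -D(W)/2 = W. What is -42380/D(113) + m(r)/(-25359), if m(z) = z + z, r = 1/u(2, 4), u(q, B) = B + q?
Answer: 1612071517/8596701 ≈ 187.52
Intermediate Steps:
r = ⅙ (r = 1/(4 + 2) = 1/6 = ⅙ ≈ 0.16667)
D(W) = -2*W
m(z) = 2*z
-42380/D(113) + m(r)/(-25359) = -42380/((-2*113)) + (2*(⅙))/(-25359) = -42380/(-226) + (⅓)*(-1/25359) = -42380*(-1/226) - 1/76077 = 21190/113 - 1/76077 = 1612071517/8596701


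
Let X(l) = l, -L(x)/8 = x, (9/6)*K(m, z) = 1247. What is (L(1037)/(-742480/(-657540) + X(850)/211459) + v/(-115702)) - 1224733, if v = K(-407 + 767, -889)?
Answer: -842279132195331089360/683638228458699 ≈ -1.2321e+6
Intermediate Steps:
K(m, z) = 2494/3 (K(m, z) = (⅔)*1247 = 2494/3)
L(x) = -8*x
v = 2494/3 ≈ 831.33
(L(1037)/(-742480/(-657540) + X(850)/211459) + v/(-115702)) - 1224733 = ((-8*1037)/(-742480/(-657540) + 850/211459) + (2494/3)/(-115702)) - 1224733 = (-8296/(-742480*(-1/657540) + 850*(1/211459)) + (2494/3)*(-1/115702)) - 1224733 = (-8296/(37124/32877 + 850/211459) - 1247/173553) - 1224733 = (-8296/7878149366/6952137543 - 1247/173553) - 1224733 = (-8296*6952137543/7878149366 - 1247/173553) - 1224733 = (-28837466528364/3939074683 - 1247/173553) - 1224733 = -5004833740423286993/683638228458699 - 1224733 = -842279132195331089360/683638228458699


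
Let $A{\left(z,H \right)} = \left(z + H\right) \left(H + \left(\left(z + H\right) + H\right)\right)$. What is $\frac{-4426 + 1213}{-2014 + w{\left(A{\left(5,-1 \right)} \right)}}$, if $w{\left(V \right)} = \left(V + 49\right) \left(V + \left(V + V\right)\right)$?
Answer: $\frac{189}{38} \approx 4.9737$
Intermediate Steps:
$A{\left(z,H \right)} = \left(H + z\right) \left(z + 3 H\right)$ ($A{\left(z,H \right)} = \left(H + z\right) \left(H + \left(\left(H + z\right) + H\right)\right) = \left(H + z\right) \left(H + \left(z + 2 H\right)\right) = \left(H + z\right) \left(z + 3 H\right)$)
$w{\left(V \right)} = 3 V \left(49 + V\right)$ ($w{\left(V \right)} = \left(49 + V\right) \left(V + 2 V\right) = \left(49 + V\right) 3 V = 3 V \left(49 + V\right)$)
$\frac{-4426 + 1213}{-2014 + w{\left(A{\left(5,-1 \right)} \right)}} = \frac{-4426 + 1213}{-2014 + 3 \left(5^{2} + 3 \left(-1\right)^{2} + 4 \left(-1\right) 5\right) \left(49 + \left(5^{2} + 3 \left(-1\right)^{2} + 4 \left(-1\right) 5\right)\right)} = - \frac{3213}{-2014 + 3 \left(25 + 3 \cdot 1 - 20\right) \left(49 + \left(25 + 3 \cdot 1 - 20\right)\right)} = - \frac{3213}{-2014 + 3 \left(25 + 3 - 20\right) \left(49 + \left(25 + 3 - 20\right)\right)} = - \frac{3213}{-2014 + 3 \cdot 8 \left(49 + 8\right)} = - \frac{3213}{-2014 + 3 \cdot 8 \cdot 57} = - \frac{3213}{-2014 + 1368} = - \frac{3213}{-646} = \left(-3213\right) \left(- \frac{1}{646}\right) = \frac{189}{38}$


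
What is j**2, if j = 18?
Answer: 324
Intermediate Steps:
j**2 = 18**2 = 324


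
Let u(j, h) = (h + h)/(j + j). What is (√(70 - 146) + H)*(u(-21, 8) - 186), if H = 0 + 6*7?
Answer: -7828 - 7828*I*√19/21 ≈ -7828.0 - 1624.8*I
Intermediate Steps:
H = 42 (H = 0 + 42 = 42)
u(j, h) = h/j (u(j, h) = (2*h)/((2*j)) = (2*h)*(1/(2*j)) = h/j)
(√(70 - 146) + H)*(u(-21, 8) - 186) = (√(70 - 146) + 42)*(8/(-21) - 186) = (√(-76) + 42)*(8*(-1/21) - 186) = (2*I*√19 + 42)*(-8/21 - 186) = (42 + 2*I*√19)*(-3914/21) = -7828 - 7828*I*√19/21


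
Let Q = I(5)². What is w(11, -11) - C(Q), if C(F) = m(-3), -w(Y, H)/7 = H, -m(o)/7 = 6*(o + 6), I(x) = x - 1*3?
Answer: 203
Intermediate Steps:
I(x) = -3 + x (I(x) = x - 3 = -3 + x)
m(o) = -252 - 42*o (m(o) = -42*(o + 6) = -42*(6 + o) = -7*(36 + 6*o) = -252 - 42*o)
w(Y, H) = -7*H
Q = 4 (Q = (-3 + 5)² = 2² = 4)
C(F) = -126 (C(F) = -252 - 42*(-3) = -252 + 126 = -126)
w(11, -11) - C(Q) = -7*(-11) - 1*(-126) = 77 + 126 = 203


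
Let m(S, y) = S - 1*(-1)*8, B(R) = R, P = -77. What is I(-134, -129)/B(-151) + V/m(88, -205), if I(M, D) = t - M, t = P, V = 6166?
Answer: 462797/7248 ≈ 63.852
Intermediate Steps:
t = -77
m(S, y) = 8 + S (m(S, y) = S + 1*8 = S + 8 = 8 + S)
I(M, D) = -77 - M
I(-134, -129)/B(-151) + V/m(88, -205) = (-77 - 1*(-134))/(-151) + 6166/(8 + 88) = (-77 + 134)*(-1/151) + 6166/96 = 57*(-1/151) + 6166*(1/96) = -57/151 + 3083/48 = 462797/7248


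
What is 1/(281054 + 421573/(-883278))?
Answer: 883278/248248393439 ≈ 3.5580e-6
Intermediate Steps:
1/(281054 + 421573/(-883278)) = 1/(281054 + 421573*(-1/883278)) = 1/(281054 - 421573/883278) = 1/(248248393439/883278) = 883278/248248393439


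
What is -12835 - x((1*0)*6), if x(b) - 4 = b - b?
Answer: -12839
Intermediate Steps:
x(b) = 4 (x(b) = 4 + (b - b) = 4 + 0 = 4)
-12835 - x((1*0)*6) = -12835 - 1*4 = -12835 - 4 = -12839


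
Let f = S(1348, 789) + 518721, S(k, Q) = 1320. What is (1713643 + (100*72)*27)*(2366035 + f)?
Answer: 5506757109268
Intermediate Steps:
f = 520041 (f = 1320 + 518721 = 520041)
(1713643 + (100*72)*27)*(2366035 + f) = (1713643 + (100*72)*27)*(2366035 + 520041) = (1713643 + 7200*27)*2886076 = (1713643 + 194400)*2886076 = 1908043*2886076 = 5506757109268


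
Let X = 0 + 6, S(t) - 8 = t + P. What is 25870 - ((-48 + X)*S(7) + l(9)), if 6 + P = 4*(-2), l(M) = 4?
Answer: 25908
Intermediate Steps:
P = -14 (P = -6 + 4*(-2) = -6 - 8 = -14)
S(t) = -6 + t (S(t) = 8 + (t - 14) = 8 + (-14 + t) = -6 + t)
X = 6
25870 - ((-48 + X)*S(7) + l(9)) = 25870 - ((-48 + 6)*(-6 + 7) + 4) = 25870 - (-42*1 + 4) = 25870 - (-42 + 4) = 25870 - 1*(-38) = 25870 + 38 = 25908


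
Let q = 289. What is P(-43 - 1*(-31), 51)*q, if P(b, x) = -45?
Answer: -13005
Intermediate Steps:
P(-43 - 1*(-31), 51)*q = -45*289 = -13005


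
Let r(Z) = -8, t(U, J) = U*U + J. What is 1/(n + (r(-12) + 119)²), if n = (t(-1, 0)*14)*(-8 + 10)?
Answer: 1/12349 ≈ 8.0978e-5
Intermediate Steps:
t(U, J) = J + U² (t(U, J) = U² + J = J + U²)
n = 28 (n = ((0 + (-1)²)*14)*(-8 + 10) = ((0 + 1)*14)*2 = (1*14)*2 = 14*2 = 28)
1/(n + (r(-12) + 119)²) = 1/(28 + (-8 + 119)²) = 1/(28 + 111²) = 1/(28 + 12321) = 1/12349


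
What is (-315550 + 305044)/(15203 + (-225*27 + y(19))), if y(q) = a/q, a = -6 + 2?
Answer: -99807/86714 ≈ -1.1510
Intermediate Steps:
a = -4
y(q) = -4/q
(-315550 + 305044)/(15203 + (-225*27 + y(19))) = (-315550 + 305044)/(15203 + (-225*27 - 4/19)) = -10506/(15203 + (-6075 - 4*1/19)) = -10506/(15203 + (-6075 - 4/19)) = -10506/(15203 - 115429/19) = -10506/173428/19 = -10506*19/173428 = -99807/86714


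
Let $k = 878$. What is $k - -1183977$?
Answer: $1184855$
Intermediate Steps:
$k - -1183977 = 878 - -1183977 = 878 + 1183977 = 1184855$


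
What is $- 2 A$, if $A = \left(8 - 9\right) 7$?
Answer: $14$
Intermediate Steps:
$A = -7$ ($A = \left(-1\right) 7 = -7$)
$- 2 A = \left(-2\right) \left(-7\right) = 14$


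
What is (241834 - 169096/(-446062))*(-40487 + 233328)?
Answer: 452225253174134/9697 ≈ 4.6636e+10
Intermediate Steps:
(241834 - 169096/(-446062))*(-40487 + 233328) = (241834 - 169096*(-1/446062))*192841 = (241834 + 3676/9697)*192841 = (2345067974/9697)*192841 = 452225253174134/9697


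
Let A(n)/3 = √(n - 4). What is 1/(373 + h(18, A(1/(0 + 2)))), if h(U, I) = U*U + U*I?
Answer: 697/496015 - 27*I*√14/496015 ≈ 0.0014052 - 0.00020367*I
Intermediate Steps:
A(n) = 3*√(-4 + n) (A(n) = 3*√(n - 4) = 3*√(-4 + n))
h(U, I) = U² + I*U
1/(373 + h(18, A(1/(0 + 2)))) = 1/(373 + 18*(3*√(-4 + 1/(0 + 2)) + 18)) = 1/(373 + 18*(3*√(-4 + 1/2) + 18)) = 1/(373 + 18*(3*√(-4 + ½) + 18)) = 1/(373 + 18*(3*√(-7/2) + 18)) = 1/(373 + 18*(3*(I*√14/2) + 18)) = 1/(373 + 18*(3*I*√14/2 + 18)) = 1/(373 + 18*(18 + 3*I*√14/2)) = 1/(373 + (324 + 27*I*√14)) = 1/(697 + 27*I*√14)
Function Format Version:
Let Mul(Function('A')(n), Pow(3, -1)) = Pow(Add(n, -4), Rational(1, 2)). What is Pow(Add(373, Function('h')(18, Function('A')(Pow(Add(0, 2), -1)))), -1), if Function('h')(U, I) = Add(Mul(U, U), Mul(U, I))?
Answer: Add(Rational(697, 496015), Mul(Rational(-27, 496015), I, Pow(14, Rational(1, 2)))) ≈ Add(0.0014052, Mul(-0.00020367, I))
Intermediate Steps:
Function('A')(n) = Mul(3, Pow(Add(-4, n), Rational(1, 2))) (Function('A')(n) = Mul(3, Pow(Add(n, -4), Rational(1, 2))) = Mul(3, Pow(Add(-4, n), Rational(1, 2))))
Function('h')(U, I) = Add(Pow(U, 2), Mul(I, U))
Pow(Add(373, Function('h')(18, Function('A')(Pow(Add(0, 2), -1)))), -1) = Pow(Add(373, Mul(18, Add(Mul(3, Pow(Add(-4, Pow(Add(0, 2), -1)), Rational(1, 2))), 18))), -1) = Pow(Add(373, Mul(18, Add(Mul(3, Pow(Add(-4, Pow(2, -1)), Rational(1, 2))), 18))), -1) = Pow(Add(373, Mul(18, Add(Mul(3, Pow(Add(-4, Rational(1, 2)), Rational(1, 2))), 18))), -1) = Pow(Add(373, Mul(18, Add(Mul(3, Pow(Rational(-7, 2), Rational(1, 2))), 18))), -1) = Pow(Add(373, Mul(18, Add(Mul(3, Mul(Rational(1, 2), I, Pow(14, Rational(1, 2)))), 18))), -1) = Pow(Add(373, Mul(18, Add(Mul(Rational(3, 2), I, Pow(14, Rational(1, 2))), 18))), -1) = Pow(Add(373, Mul(18, Add(18, Mul(Rational(3, 2), I, Pow(14, Rational(1, 2)))))), -1) = Pow(Add(373, Add(324, Mul(27, I, Pow(14, Rational(1, 2))))), -1) = Pow(Add(697, Mul(27, I, Pow(14, Rational(1, 2)))), -1)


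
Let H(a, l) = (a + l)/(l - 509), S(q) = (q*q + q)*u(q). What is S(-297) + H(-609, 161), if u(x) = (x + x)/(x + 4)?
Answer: 4543149152/25491 ≈ 1.7823e+5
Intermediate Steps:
u(x) = 2*x/(4 + x) (u(x) = (2*x)/(4 + x) = 2*x/(4 + x))
S(q) = 2*q*(q + q²)/(4 + q) (S(q) = (q*q + q)*(2*q/(4 + q)) = (q² + q)*(2*q/(4 + q)) = (q + q²)*(2*q/(4 + q)) = 2*q*(q + q²)/(4 + q))
H(a, l) = (a + l)/(-509 + l)
S(-297) + H(-609, 161) = 2*(-297)²*(1 - 297)/(4 - 297) + (-609 + 161)/(-509 + 161) = 2*88209*(-296)/(-293) - 448/(-348) = 2*88209*(-1/293)*(-296) - 1/348*(-448) = 52219728/293 + 112/87 = 4543149152/25491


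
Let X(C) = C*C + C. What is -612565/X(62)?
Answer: -612565/3906 ≈ -156.83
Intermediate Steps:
X(C) = C + C² (X(C) = C² + C = C + C²)
-612565/X(62) = -612565*1/(62*(1 + 62)) = -612565/(62*63) = -612565/3906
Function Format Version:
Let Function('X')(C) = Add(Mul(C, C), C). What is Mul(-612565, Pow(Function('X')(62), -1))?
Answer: Rational(-612565, 3906) ≈ -156.83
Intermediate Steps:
Function('X')(C) = Add(C, Pow(C, 2)) (Function('X')(C) = Add(Pow(C, 2), C) = Add(C, Pow(C, 2)))
Mul(-612565, Pow(Function('X')(62), -1)) = Mul(-612565, Pow(Mul(62, Add(1, 62)), -1)) = Mul(-612565, Pow(Mul(62, 63), -1)) = Mul(-612565, Pow(3906, -1)) = Mul(-612565, Rational(1, 3906)) = Rational(-612565, 3906)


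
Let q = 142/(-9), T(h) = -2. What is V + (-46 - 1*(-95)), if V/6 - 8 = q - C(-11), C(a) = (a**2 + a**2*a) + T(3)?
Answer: 21823/3 ≈ 7274.3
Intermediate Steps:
q = -142/9 (q = 142*(-1/9) = -142/9 ≈ -15.778)
C(a) = -2 + a**2 + a**3 (C(a) = (a**2 + a**2*a) - 2 = (a**2 + a**3) - 2 = -2 + a**2 + a**3)
V = 21676/3 (V = 48 + 6*(-142/9 - (-2 + (-11)**2 + (-11)**3)) = 48 + 6*(-142/9 - (-2 + 121 - 1331)) = 48 + 6*(-142/9 - 1*(-1212)) = 48 + 6*(-142/9 + 1212) = 48 + 6*(10766/9) = 48 + 21532/3 = 21676/3 ≈ 7225.3)
V + (-46 - 1*(-95)) = 21676/3 + (-46 - 1*(-95)) = 21676/3 + (-46 + 95) = 21676/3 + 49 = 21823/3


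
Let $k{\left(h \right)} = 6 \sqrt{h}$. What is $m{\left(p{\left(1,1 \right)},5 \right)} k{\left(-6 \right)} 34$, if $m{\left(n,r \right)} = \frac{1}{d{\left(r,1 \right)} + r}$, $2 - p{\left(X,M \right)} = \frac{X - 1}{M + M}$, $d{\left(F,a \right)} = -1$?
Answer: $51 i \sqrt{6} \approx 124.92 i$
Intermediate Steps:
$p{\left(X,M \right)} = 2 - \frac{-1 + X}{2 M}$ ($p{\left(X,M \right)} = 2 - \frac{X - 1}{M + M} = 2 - \frac{-1 + X}{2 M}$)
$m{\left(n,r \right)} = \frac{1}{-1 + r}$
$m{\left(p{\left(1,1 \right)},5 \right)} k{\left(-6 \right)} 34 = \frac{6 \sqrt{-6}}{-1 + 5} \cdot 34 = \frac{6 i \sqrt{6}}{4} \cdot 34 = \frac{3 i \sqrt{6}}{2} \cdot 34 = 51 i \sqrt{6}$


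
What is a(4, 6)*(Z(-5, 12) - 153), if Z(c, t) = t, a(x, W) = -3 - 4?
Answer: 987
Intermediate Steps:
a(x, W) = -7
a(4, 6)*(Z(-5, 12) - 153) = -7*(12 - 153) = -7*(-141) = 987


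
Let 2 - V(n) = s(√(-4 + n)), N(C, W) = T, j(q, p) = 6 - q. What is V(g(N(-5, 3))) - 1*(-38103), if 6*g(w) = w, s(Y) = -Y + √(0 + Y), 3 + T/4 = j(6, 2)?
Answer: 38105 + I*√6 - 6^(¼)*√I ≈ 38104.0 + 1.3428*I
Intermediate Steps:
T = -12 (T = -12 + 4*(6 - 1*6) = -12 + 4*(6 - 6) = -12 + 4*0 = -12 + 0 = -12)
N(C, W) = -12
s(Y) = √Y - Y (s(Y) = -Y + √Y = √Y - Y)
g(w) = w/6
V(n) = 2 + √(-4 + n) - (-4 + n)^(¼) (V(n) = 2 - (√(√(-4 + n)) - √(-4 + n)) = 2 - ((-4 + n)^(¼) - √(-4 + n)) = 2 + (√(-4 + n) - (-4 + n)^(¼)) = 2 + √(-4 + n) - (-4 + n)^(¼))
V(g(N(-5, 3))) - 1*(-38103) = (2 + √(-4 + (⅙)*(-12)) - (-4 + (⅙)*(-12))^(¼)) - 1*(-38103) = (2 + √(-4 - 2) - (-4 - 2)^(¼)) + 38103 = (2 + √(-6) - (-6)^(¼)) + 38103 = (2 + I*√6 - (-6)^(¼)) + 38103 = (2 - (-6)^(¼) + I*√6) + 38103 = 38105 - (-6)^(¼) + I*√6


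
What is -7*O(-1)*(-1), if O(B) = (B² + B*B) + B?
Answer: 7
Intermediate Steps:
O(B) = B + 2*B² (O(B) = (B² + B²) + B = 2*B² + B = B + 2*B²)
-7*O(-1)*(-1) = -(-7)*(1 + 2*(-1))*(-1) = -(-7)*(1 - 2)*(-1) = -(-7)*(-1)*(-1) = -7*1*(-1) = -7*(-1) = 7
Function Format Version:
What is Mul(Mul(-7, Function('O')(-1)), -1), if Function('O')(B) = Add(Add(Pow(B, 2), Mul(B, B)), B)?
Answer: 7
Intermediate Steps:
Function('O')(B) = Add(B, Mul(2, Pow(B, 2))) (Function('O')(B) = Add(Add(Pow(B, 2), Pow(B, 2)), B) = Add(Mul(2, Pow(B, 2)), B) = Add(B, Mul(2, Pow(B, 2))))
Mul(Mul(-7, Function('O')(-1)), -1) = Mul(Mul(-7, Mul(-1, Add(1, Mul(2, -1)))), -1) = Mul(Mul(-7, Mul(-1, Add(1, -2))), -1) = Mul(Mul(-7, Mul(-1, -1)), -1) = Mul(Mul(-7, 1), -1) = Mul(-7, -1) = 7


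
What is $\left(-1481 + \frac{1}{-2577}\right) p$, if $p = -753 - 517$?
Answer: $\frac{4847003260}{2577} \approx 1.8809 \cdot 10^{6}$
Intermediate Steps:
$p = -1270$
$\left(-1481 + \frac{1}{-2577}\right) p = \left(-1481 + \frac{1}{-2577}\right) \left(-1270\right) = \left(-1481 - \frac{1}{2577}\right) \left(-1270\right) = \left(- \frac{3816538}{2577}\right) \left(-1270\right) = \frac{4847003260}{2577}$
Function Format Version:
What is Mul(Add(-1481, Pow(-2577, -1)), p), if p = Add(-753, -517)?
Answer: Rational(4847003260, 2577) ≈ 1.8809e+6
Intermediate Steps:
p = -1270
Mul(Add(-1481, Pow(-2577, -1)), p) = Mul(Add(-1481, Pow(-2577, -1)), -1270) = Mul(Add(-1481, Rational(-1, 2577)), -1270) = Mul(Rational(-3816538, 2577), -1270) = Rational(4847003260, 2577)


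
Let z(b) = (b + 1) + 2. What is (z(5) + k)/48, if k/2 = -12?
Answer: -1/3 ≈ -0.33333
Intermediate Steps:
z(b) = 3 + b (z(b) = (1 + b) + 2 = 3 + b)
k = -24 (k = 2*(-12) = -24)
(z(5) + k)/48 = ((3 + 5) - 24)/48 = (8 - 24)/48 = (1/48)*(-16) = -1/3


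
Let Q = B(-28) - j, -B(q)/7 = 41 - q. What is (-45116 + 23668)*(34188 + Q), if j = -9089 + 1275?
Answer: -890499512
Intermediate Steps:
j = -7814
B(q) = -287 + 7*q (B(q) = -7*(41 - q) = -287 + 7*q)
Q = 7331 (Q = (-287 + 7*(-28)) - 1*(-7814) = (-287 - 196) + 7814 = -483 + 7814 = 7331)
(-45116 + 23668)*(34188 + Q) = (-45116 + 23668)*(34188 + 7331) = -21448*41519 = -890499512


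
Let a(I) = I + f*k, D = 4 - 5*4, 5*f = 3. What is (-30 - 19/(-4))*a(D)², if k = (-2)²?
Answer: -116756/25 ≈ -4670.2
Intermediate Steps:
f = ⅗ (f = (⅕)*3 = ⅗ ≈ 0.60000)
k = 4
D = -16 (D = 4 - 20 = -16)
a(I) = 12/5 + I (a(I) = I + (⅗)*4 = I + 12/5 = 12/5 + I)
(-30 - 19/(-4))*a(D)² = (-30 - 19/(-4))*(12/5 - 16)² = (-30 - 19*(-¼))*(-68/5)² = (-30 + 19/4)*(4624/25) = -101/4*4624/25 = -116756/25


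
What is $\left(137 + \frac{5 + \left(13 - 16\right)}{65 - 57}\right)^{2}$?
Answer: $\frac{301401}{16} \approx 18838.0$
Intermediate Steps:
$\left(137 + \frac{5 + \left(13 - 16\right)}{65 - 57}\right)^{2} = \left(137 + \frac{5 + \left(13 - 16\right)}{8}\right)^{2} = \left(137 + \left(5 - 3\right) \frac{1}{8}\right)^{2} = \left(137 + 2 \cdot \frac{1}{8}\right)^{2} = \left(137 + \frac{1}{4}\right)^{2} = \left(\frac{549}{4}\right)^{2} = \frac{301401}{16}$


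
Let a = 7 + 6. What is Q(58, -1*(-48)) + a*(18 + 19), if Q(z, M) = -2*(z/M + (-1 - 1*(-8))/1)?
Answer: 5575/12 ≈ 464.58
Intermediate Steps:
a = 13
Q(z, M) = -14 - 2*z/M (Q(z, M) = -2*(z/M + (-1 + 8)*1) = -2*(z/M + 7*1) = -2*(z/M + 7) = -2*(7 + z/M) = -14 - 2*z/M)
Q(58, -1*(-48)) + a*(18 + 19) = (-14 - 2*58/(-1*(-48))) + 13*(18 + 19) = (-14 - 2*58/48) + 13*37 = (-14 - 2*58*1/48) + 481 = (-14 - 29/12) + 481 = -197/12 + 481 = 5575/12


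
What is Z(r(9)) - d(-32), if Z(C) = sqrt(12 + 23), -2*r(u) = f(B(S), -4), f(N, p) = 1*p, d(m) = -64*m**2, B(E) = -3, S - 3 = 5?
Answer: 65536 + sqrt(35) ≈ 65542.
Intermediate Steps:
S = 8 (S = 3 + 5 = 8)
f(N, p) = p
r(u) = 2 (r(u) = -1/2*(-4) = 2)
Z(C) = sqrt(35)
Z(r(9)) - d(-32) = sqrt(35) - (-64)*(-32)**2 = sqrt(35) - (-64)*1024 = sqrt(35) - 1*(-65536) = sqrt(35) + 65536 = 65536 + sqrt(35)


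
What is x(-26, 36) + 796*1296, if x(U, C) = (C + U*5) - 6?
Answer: 1031516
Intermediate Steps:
x(U, C) = -6 + C + 5*U (x(U, C) = (C + 5*U) - 6 = -6 + C + 5*U)
x(-26, 36) + 796*1296 = (-6 + 36 + 5*(-26)) + 796*1296 = (-6 + 36 - 130) + 1031616 = -100 + 1031616 = 1031516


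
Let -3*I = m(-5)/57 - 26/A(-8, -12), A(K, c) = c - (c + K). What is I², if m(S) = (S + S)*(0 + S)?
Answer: 292681/467856 ≈ 0.62558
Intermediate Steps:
A(K, c) = -K (A(K, c) = c - (K + c) = c + (-K - c) = -K)
m(S) = 2*S² (m(S) = (2*S)*S = 2*S²)
I = 541/684 (I = -((2*(-5)²)/57 - 26/((-1*(-8))))/3 = -((2*25)*(1/57) - 26/8)/3 = -(50*(1/57) - 26*⅛)/3 = -(50/57 - 13/4)/3 = -⅓*(-541/228) = 541/684 ≈ 0.79094)
I² = (541/684)² = 292681/467856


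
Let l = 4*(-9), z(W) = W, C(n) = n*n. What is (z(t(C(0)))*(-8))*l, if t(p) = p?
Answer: 0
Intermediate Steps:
C(n) = n²
l = -36
(z(t(C(0)))*(-8))*l = (0²*(-8))*(-36) = (0*(-8))*(-36) = 0*(-36) = 0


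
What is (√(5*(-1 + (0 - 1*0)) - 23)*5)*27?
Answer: 270*I*√7 ≈ 714.35*I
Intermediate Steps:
(√(5*(-1 + (0 - 1*0)) - 23)*5)*27 = (√(5*(-1 + (0 + 0)) - 23)*5)*27 = (√(5*(-1 + 0) - 23)*5)*27 = (√(5*(-1) - 23)*5)*27 = (√(-5 - 23)*5)*27 = (√(-28)*5)*27 = ((2*I*√7)*5)*27 = (10*I*√7)*27 = 270*I*√7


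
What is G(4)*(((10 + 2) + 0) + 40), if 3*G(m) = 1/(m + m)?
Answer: 13/6 ≈ 2.1667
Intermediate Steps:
G(m) = 1/(6*m) (G(m) = 1/(3*(m + m)) = 1/(3*((2*m))) = (1/(2*m))/3 = 1/(6*m))
G(4)*(((10 + 2) + 0) + 40) = ((⅙)/4)*(((10 + 2) + 0) + 40) = ((⅙)*(¼))*((12 + 0) + 40) = (12 + 40)/24 = (1/24)*52 = 13/6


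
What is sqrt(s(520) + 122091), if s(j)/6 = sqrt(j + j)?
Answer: sqrt(122091 + 24*sqrt(65)) ≈ 349.69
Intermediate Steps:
s(j) = 6*sqrt(2)*sqrt(j) (s(j) = 6*sqrt(j + j) = 6*sqrt(2*j) = 6*(sqrt(2)*sqrt(j)) = 6*sqrt(2)*sqrt(j))
sqrt(s(520) + 122091) = sqrt(6*sqrt(2)*sqrt(520) + 122091) = sqrt(6*sqrt(2)*(2*sqrt(130)) + 122091) = sqrt(24*sqrt(65) + 122091) = sqrt(122091 + 24*sqrt(65))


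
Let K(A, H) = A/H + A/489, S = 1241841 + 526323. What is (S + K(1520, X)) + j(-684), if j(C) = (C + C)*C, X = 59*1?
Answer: 78010359436/28851 ≈ 2.7039e+6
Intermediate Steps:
S = 1768164
X = 59
K(A, H) = A/489 + A/H (K(A, H) = A/H + A*(1/489) = A/H + A/489 = A/489 + A/H)
j(C) = 2*C² (j(C) = (2*C)*C = 2*C²)
(S + K(1520, X)) + j(-684) = (1768164 + ((1/489)*1520 + 1520/59)) + 2*(-684)² = (1768164 + (1520/489 + 1520*(1/59))) + 2*467856 = (1768164 + (1520/489 + 1520/59)) + 935712 = (1768164 + 832960/28851) + 935712 = 51014132524/28851 + 935712 = 78010359436/28851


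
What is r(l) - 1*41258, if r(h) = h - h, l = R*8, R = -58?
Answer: -41258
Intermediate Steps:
l = -464 (l = -58*8 = -464)
r(h) = 0
r(l) - 1*41258 = 0 - 1*41258 = 0 - 41258 = -41258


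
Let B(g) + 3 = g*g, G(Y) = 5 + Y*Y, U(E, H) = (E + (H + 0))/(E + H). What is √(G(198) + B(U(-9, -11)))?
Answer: √39207 ≈ 198.01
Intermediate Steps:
U(E, H) = 1 (U(E, H) = (E + H)/(E + H) = 1)
G(Y) = 5 + Y²
B(g) = -3 + g² (B(g) = -3 + g*g = -3 + g²)
√(G(198) + B(U(-9, -11))) = √((5 + 198²) + (-3 + 1²)) = √((5 + 39204) + (-3 + 1)) = √(39209 - 2) = √39207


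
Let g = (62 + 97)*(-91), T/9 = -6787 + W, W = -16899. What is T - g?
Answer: -198705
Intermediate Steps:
T = -213174 (T = 9*(-6787 - 16899) = 9*(-23686) = -213174)
g = -14469 (g = 159*(-91) = -14469)
T - g = -213174 - 1*(-14469) = -213174 + 14469 = -198705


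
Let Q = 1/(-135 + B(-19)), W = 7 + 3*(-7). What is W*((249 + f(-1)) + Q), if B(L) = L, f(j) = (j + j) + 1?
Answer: -38191/11 ≈ -3471.9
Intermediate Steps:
f(j) = 1 + 2*j (f(j) = 2*j + 1 = 1 + 2*j)
W = -14 (W = 7 - 21 = -14)
Q = -1/154 (Q = 1/(-135 - 19) = 1/(-154) = -1/154 ≈ -0.0064935)
W*((249 + f(-1)) + Q) = -14*((249 + (1 + 2*(-1))) - 1/154) = -14*((249 + (1 - 2)) - 1/154) = -14*((249 - 1) - 1/154) = -14*(248 - 1/154) = -14*38191/154 = -38191/11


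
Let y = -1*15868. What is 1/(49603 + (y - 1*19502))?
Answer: 1/14233 ≈ 7.0259e-5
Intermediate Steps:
y = -15868
1/(49603 + (y - 1*19502)) = 1/(49603 + (-15868 - 1*19502)) = 1/(49603 + (-15868 - 19502)) = 1/(49603 - 35370) = 1/14233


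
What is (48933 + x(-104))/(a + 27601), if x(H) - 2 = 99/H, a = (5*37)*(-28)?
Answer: 5089141/2331784 ≈ 2.1825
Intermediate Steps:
a = -5180 (a = 185*(-28) = -5180)
x(H) = 2 + 99/H
(48933 + x(-104))/(a + 27601) = (48933 + (2 + 99/(-104)))/(-5180 + 27601) = (48933 + (2 + 99*(-1/104)))/22421 = (48933 + (2 - 99/104))*(1/22421) = (48933 + 109/104)*(1/22421) = (5089141/104)*(1/22421) = 5089141/2331784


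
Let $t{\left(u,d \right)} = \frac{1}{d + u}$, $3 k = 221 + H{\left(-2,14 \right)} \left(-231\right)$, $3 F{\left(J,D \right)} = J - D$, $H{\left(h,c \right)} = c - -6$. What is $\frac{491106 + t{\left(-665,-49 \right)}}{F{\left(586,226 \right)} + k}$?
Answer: $- \frac{350649683}{961282} \approx -364.77$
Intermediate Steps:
$H{\left(h,c \right)} = 6 + c$ ($H{\left(h,c \right)} = c + 6 = 6 + c$)
$F{\left(J,D \right)} = - \frac{D}{3} + \frac{J}{3}$ ($F{\left(J,D \right)} = \frac{J - D}{3} = - \frac{D}{3} + \frac{J}{3}$)
$k = - \frac{4399}{3}$ ($k = \frac{221 + \left(6 + 14\right) \left(-231\right)}{3} = \frac{221 + 20 \left(-231\right)}{3} = \frac{221 - 4620}{3} = \frac{1}{3} \left(-4399\right) = - \frac{4399}{3} \approx -1466.3$)
$\frac{491106 + t{\left(-665,-49 \right)}}{F{\left(586,226 \right)} + k} = \frac{491106 + \frac{1}{-49 - 665}}{\left(\left(- \frac{1}{3}\right) 226 + \frac{1}{3} \cdot 586\right) - \frac{4399}{3}} = \frac{491106 + \frac{1}{-714}}{\left(- \frac{226}{3} + \frac{586}{3}\right) - \frac{4399}{3}} = \frac{491106 - \frac{1}{714}}{120 - \frac{4399}{3}} = \frac{350649683}{714 \left(- \frac{4039}{3}\right)} = \frac{350649683}{714} \left(- \frac{3}{4039}\right) = - \frac{350649683}{961282}$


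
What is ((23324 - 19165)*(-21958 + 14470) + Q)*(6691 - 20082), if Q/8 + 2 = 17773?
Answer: 415126677784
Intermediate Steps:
Q = 142168 (Q = -16 + 8*17773 = -16 + 142184 = 142168)
((23324 - 19165)*(-21958 + 14470) + Q)*(6691 - 20082) = ((23324 - 19165)*(-21958 + 14470) + 142168)*(6691 - 20082) = (4159*(-7488) + 142168)*(-13391) = (-31142592 + 142168)*(-13391) = -31000424*(-13391) = 415126677784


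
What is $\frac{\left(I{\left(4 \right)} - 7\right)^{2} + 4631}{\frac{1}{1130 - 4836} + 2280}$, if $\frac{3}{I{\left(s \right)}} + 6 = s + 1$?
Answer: $\frac{17533086}{8449679} \approx 2.075$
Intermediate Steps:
$I{\left(s \right)} = \frac{3}{-5 + s}$ ($I{\left(s \right)} = \frac{3}{-6 + \left(s + 1\right)} = \frac{3}{-6 + \left(1 + s\right)} = \frac{3}{-5 + s}$)
$\frac{\left(I{\left(4 \right)} - 7\right)^{2} + 4631}{\frac{1}{1130 - 4836} + 2280} = \frac{\left(\frac{3}{-5 + 4} - 7\right)^{2} + 4631}{\frac{1}{1130 - 4836} + 2280} = \frac{\left(\frac{3}{-1} - 7\right)^{2} + 4631}{\frac{1}{-3706} + 2280} = \frac{\left(3 \left(-1\right) - 7\right)^{2} + 4631}{- \frac{1}{3706} + 2280} = \frac{\left(-3 - 7\right)^{2} + 4631}{\frac{8449679}{3706}} = \left(\left(-10\right)^{2} + 4631\right) \frac{3706}{8449679} = \left(100 + 4631\right) \frac{3706}{8449679} = 4731 \cdot \frac{3706}{8449679} = \frac{17533086}{8449679}$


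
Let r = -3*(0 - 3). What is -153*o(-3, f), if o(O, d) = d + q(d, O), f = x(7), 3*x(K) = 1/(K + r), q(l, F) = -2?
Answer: 4845/16 ≈ 302.81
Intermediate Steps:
r = 9 (r = -3*(-3) = 9)
x(K) = 1/(3*(9 + K)) (x(K) = 1/(3*(K + 9)) = 1/(3*(9 + K)))
f = 1/48 (f = 1/(3*(9 + 7)) = (1/3)/16 = (1/3)*(1/16) = 1/48 ≈ 0.020833)
o(O, d) = -2 + d (o(O, d) = d - 2 = -2 + d)
-153*o(-3, f) = -153*(-2 + 1/48) = -153*(-95/48) = 4845/16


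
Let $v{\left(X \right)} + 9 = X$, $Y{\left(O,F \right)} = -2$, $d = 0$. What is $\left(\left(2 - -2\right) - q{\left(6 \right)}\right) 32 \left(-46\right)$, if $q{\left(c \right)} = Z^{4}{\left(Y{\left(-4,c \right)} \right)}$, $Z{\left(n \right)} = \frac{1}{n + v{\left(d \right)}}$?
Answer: $- \frac{86204736}{14641} \approx -5887.9$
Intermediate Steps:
$v{\left(X \right)} = -9 + X$
$Z{\left(n \right)} = \frac{1}{-9 + n}$ ($Z{\left(n \right)} = \frac{1}{n + \left(-9 + 0\right)} = \frac{1}{n - 9} = \frac{1}{-9 + n}$)
$q{\left(c \right)} = \frac{1}{14641}$ ($q{\left(c \right)} = \left(\frac{1}{-9 - 2}\right)^{4} = \left(\frac{1}{-11}\right)^{4} = \left(- \frac{1}{11}\right)^{4} = \frac{1}{14641}$)
$\left(\left(2 - -2\right) - q{\left(6 \right)}\right) 32 \left(-46\right) = \left(\left(2 - -2\right) - \frac{1}{14641}\right) 32 \left(-46\right) = \left(\left(2 + 2\right) - \frac{1}{14641}\right) 32 \left(-46\right) = \left(4 - \frac{1}{14641}\right) 32 \left(-46\right) = \frac{58563}{14641} \cdot 32 \left(-46\right) = \frac{1874016}{14641} \left(-46\right) = - \frac{86204736}{14641}$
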